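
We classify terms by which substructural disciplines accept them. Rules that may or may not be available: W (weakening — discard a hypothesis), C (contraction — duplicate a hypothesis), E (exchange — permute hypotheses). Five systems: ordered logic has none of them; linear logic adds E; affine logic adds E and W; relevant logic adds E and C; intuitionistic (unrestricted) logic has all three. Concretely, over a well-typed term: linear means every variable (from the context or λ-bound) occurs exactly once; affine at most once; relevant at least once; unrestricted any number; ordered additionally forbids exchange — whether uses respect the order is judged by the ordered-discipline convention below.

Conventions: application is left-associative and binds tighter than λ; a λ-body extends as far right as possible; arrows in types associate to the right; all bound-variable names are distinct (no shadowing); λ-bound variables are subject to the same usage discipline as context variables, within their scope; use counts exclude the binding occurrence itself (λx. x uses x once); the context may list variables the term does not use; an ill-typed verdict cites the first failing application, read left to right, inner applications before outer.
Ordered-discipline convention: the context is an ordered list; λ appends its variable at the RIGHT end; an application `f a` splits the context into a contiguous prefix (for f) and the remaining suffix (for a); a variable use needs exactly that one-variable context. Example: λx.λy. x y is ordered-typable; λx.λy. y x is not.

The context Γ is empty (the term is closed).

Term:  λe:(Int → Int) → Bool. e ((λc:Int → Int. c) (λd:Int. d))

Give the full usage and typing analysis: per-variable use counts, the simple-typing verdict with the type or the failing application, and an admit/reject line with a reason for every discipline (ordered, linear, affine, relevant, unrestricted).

use counts: e (bound) ×1, c (bound) ×1, d (bound) ×1
uses in reading order: e, c, d
typing: well-typed at ((Int → Int) → Bool) → Bool
ordered: ✓ — e, c, d once each; derivable with no W/C/E
linear: ✓ — single use per variable (e, c, d)
affine: ✓ — at most one use each (e, c, d)
relevant: ✓ — e, c, d: all used, weakening unneeded
unrestricted: ✓ — typability at ((Int → Int) → Bool) → Bool is all that's needed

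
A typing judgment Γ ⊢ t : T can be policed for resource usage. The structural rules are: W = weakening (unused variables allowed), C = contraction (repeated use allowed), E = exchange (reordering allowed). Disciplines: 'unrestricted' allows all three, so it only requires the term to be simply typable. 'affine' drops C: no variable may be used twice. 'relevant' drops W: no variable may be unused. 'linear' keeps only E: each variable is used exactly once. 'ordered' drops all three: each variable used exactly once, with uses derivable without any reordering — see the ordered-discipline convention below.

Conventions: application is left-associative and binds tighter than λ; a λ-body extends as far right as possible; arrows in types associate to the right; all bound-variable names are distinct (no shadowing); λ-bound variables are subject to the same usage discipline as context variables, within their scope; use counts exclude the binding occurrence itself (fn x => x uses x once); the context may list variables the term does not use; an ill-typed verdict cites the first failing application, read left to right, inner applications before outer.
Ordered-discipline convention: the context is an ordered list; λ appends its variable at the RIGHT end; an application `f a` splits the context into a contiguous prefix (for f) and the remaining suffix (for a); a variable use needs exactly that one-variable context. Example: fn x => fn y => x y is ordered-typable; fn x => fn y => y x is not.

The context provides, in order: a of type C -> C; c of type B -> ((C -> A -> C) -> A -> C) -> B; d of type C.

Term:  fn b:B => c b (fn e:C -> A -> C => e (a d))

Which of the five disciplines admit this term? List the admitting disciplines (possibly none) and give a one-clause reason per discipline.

admitting disciplines: linear, affine, relevant, unrestricted
use counts: a: 1×, c: 1×, d: 1×, b (λ-bound): 1×, e (λ-bound): 1×
order of uses: c, b, e, a, d
typing: ✓ — B -> B
ordered: ✗, needs exchange: uses follow c, b, e, a, d
linear: ✓, exactly-once usage across a, c, d, b, e
affine: ✓, no duplicate uses among a, c, d, b, e
relevant: ✓, none of a, c, d, b, e goes unused
unrestricted: ✓, typability at B -> B is all that's needed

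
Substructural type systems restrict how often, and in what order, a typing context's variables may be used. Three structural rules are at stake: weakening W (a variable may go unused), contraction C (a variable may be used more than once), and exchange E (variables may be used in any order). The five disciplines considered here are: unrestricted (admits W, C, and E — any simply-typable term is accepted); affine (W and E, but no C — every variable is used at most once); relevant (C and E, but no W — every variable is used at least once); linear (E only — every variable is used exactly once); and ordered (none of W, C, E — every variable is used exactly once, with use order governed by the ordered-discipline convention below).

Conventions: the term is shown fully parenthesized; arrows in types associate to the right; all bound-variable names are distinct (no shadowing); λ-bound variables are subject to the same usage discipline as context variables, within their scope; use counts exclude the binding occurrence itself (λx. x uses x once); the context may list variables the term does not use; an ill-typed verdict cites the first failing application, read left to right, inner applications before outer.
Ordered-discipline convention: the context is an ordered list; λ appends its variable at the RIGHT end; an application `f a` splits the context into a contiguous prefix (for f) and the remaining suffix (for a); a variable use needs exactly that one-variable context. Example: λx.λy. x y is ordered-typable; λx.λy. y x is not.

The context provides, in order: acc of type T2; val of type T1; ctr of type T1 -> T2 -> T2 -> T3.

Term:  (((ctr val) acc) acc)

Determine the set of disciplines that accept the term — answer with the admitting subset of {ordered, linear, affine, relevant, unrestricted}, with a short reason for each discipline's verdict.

accepted by: relevant, unrestricted
use counts: acc: 2×, val: 1×, ctr: 1×
use order (left to right): ctr, val, acc, acc
typing: ✓ — T3
ordered: ✗, uses contraction: acc ×2
linear: ✗, uses contraction: acc ×2
affine: ✗, uses contraction: acc ×2
relevant: ✓, at least one use each (acc, val, ctr)
unrestricted: ✓, type-checks (T3) and nothing is barred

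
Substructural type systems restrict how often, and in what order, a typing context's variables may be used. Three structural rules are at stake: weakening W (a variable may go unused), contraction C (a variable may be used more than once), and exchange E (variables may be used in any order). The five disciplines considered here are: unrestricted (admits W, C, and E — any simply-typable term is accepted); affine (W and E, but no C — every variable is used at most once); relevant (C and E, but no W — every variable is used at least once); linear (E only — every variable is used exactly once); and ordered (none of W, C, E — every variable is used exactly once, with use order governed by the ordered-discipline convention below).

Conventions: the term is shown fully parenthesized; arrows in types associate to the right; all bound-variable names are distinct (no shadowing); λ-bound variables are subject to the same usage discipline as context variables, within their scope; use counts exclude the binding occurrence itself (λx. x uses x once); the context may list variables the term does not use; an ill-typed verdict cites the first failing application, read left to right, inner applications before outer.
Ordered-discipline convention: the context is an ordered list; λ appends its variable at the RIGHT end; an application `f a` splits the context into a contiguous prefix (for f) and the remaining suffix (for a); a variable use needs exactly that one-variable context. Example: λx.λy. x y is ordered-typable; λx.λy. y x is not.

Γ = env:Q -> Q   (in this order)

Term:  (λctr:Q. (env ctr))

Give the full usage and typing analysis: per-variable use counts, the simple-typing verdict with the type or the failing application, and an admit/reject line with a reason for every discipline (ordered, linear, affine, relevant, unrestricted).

counts: env: 1; ctr [bound]: 1
order of uses: env, ctr
typing: well-typed — term : Q -> Q
ordered: ✓, env, ctr: once each, no exchange needed
linear: ✓, exactly-once usage across env, ctr
affine: ✓, no duplicate uses among env, ctr
relevant: ✓, none of env, ctr goes unused
unrestricted: ✓, type-checks (Q -> Q) and nothing is barred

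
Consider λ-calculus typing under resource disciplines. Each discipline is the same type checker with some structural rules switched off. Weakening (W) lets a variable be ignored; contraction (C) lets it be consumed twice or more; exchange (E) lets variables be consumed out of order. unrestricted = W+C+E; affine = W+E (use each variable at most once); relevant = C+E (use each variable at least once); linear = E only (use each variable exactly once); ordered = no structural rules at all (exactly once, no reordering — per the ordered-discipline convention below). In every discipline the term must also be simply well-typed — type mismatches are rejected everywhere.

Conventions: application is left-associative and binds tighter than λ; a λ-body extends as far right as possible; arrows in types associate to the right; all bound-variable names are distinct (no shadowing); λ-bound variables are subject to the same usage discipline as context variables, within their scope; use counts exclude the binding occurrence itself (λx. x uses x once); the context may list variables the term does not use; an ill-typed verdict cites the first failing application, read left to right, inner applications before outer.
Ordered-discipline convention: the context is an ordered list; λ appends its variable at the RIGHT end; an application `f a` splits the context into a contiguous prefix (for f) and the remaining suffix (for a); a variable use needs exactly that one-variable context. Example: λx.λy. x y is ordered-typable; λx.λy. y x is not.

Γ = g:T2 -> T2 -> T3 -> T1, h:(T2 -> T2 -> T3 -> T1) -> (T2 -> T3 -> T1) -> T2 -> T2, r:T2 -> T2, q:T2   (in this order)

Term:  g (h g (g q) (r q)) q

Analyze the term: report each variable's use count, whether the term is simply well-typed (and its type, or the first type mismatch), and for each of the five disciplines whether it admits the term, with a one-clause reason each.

variable uses: g: 3×; h: 1×; r: 1×; q: 3×
uses in reading order: g, h, g, g, q, r, q, q
typing: ✓ — T3 -> T1
ordered: ✗ — repeated use of g ×3, q ×3
linear: ✗ — repeated use of g ×3, q ×3
affine: ✗ — repeated use of g ×3, q ×3
relevant: ✓ — none of g, h, r, q goes unused
unrestricted: ✓ — simply typable at T3 -> T1; W, C, E all held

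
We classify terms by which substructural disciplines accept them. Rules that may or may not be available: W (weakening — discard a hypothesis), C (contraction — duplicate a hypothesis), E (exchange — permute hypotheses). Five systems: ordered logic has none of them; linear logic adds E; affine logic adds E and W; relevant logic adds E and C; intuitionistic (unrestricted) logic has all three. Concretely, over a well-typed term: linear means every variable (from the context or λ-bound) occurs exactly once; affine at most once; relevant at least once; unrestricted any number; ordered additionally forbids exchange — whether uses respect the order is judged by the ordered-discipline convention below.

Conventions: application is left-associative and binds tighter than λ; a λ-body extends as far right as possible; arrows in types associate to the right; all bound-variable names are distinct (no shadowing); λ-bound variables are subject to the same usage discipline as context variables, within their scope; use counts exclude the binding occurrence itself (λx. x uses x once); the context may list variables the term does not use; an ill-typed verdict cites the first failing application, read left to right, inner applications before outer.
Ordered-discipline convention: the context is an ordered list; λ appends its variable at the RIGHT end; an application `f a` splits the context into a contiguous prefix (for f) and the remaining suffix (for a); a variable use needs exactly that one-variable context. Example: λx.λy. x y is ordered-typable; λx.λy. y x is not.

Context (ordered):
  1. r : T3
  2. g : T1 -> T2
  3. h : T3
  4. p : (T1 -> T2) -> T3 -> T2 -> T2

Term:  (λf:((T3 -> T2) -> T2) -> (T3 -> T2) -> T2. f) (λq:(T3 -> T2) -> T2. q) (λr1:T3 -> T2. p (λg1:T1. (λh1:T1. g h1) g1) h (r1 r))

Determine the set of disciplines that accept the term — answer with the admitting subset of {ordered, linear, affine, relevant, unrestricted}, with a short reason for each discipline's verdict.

admitting disciplines: linear, affine, relevant, unrestricted
variable uses: r=1; g=1; h=1; p=1; f (bound)=1; q (bound)=1; r1 (bound)=1; g1 (bound)=1; h1 (bound)=1
order of uses: f, q, p, g, h1, g1, h, r1, r
typing: ✓ — (T3 -> T2) -> T2
ordered: ✗, needs exchange: uses follow f, q, p, g, h1, g1, h, r1, r
linear: ✓, r, g, h, p, f, q, r1, g1, h1: one use apiece
affine: ✓, at most one use each (r, g, h, p, f, q, r1, g1, h1)
relevant: ✓, at least one use each (r, g, h, p, f, q, r1, g1, h1)
unrestricted: ✓, type-checks ((T3 -> T2) -> T2) and nothing is barred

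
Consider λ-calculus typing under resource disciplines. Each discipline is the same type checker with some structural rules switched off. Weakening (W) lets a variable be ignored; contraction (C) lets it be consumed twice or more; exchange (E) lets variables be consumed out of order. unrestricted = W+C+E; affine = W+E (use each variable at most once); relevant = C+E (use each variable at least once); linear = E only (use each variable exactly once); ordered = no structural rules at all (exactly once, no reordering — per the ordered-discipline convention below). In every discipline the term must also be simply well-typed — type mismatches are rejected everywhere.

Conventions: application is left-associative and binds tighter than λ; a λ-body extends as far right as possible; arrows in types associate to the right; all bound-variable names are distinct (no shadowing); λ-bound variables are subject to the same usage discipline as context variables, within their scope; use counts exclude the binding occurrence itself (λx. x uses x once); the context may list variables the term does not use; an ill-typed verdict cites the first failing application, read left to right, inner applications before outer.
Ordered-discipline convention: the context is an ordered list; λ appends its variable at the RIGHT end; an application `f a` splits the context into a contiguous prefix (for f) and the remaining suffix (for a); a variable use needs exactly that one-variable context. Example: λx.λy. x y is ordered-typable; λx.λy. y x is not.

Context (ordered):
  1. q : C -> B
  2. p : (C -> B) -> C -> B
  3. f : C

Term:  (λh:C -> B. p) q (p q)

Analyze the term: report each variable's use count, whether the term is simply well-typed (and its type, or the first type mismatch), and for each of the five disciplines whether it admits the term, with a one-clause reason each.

variable uses: q: 2×, p: 2×, f: 0×, h (bound): 0×
use order (left to right): p, q, p, q
typing: the term checks, with type C -> B
ordered: ✗, repeated use of q ×2, p ×2; f, h never used (weakening)
linear: ✗, repeated use of q ×2, p ×2; f, h never used (weakening)
affine: ✗, repeated use of q ×2, p ×2
relevant: ✗, f, h never used (weakening)
unrestricted: ✓, simply typable at C -> B; W, C, E all held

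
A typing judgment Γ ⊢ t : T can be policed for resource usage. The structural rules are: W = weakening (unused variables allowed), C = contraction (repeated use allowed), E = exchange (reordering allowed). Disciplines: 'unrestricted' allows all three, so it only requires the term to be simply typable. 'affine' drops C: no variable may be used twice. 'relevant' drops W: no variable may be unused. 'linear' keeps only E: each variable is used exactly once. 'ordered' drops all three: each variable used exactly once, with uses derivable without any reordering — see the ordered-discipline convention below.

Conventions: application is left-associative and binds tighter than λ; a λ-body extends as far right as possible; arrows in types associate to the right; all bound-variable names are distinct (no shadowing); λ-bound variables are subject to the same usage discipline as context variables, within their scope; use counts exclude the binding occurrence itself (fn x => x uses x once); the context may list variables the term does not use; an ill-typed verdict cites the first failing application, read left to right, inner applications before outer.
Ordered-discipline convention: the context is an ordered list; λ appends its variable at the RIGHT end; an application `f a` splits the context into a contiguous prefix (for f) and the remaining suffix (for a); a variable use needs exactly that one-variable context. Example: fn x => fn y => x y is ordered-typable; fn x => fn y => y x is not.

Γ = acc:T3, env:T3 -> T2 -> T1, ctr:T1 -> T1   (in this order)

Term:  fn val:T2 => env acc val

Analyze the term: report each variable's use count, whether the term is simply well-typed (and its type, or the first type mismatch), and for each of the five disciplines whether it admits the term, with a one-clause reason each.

use counts: acc=1, env=1, ctr=0, val (λ-bound)=1
use order (left to right): env, acc, val
typing: well-typed — term : T2 -> T1
ordered: ✗, ctr left unused
linear: ✗, ctr left unused
affine: ✓, acc, env, ctr, val: no repeats, contraction unneeded
relevant: ✗, ctr left unused
unrestricted: ✓, simply typable at T2 -> T1; W, C, E all held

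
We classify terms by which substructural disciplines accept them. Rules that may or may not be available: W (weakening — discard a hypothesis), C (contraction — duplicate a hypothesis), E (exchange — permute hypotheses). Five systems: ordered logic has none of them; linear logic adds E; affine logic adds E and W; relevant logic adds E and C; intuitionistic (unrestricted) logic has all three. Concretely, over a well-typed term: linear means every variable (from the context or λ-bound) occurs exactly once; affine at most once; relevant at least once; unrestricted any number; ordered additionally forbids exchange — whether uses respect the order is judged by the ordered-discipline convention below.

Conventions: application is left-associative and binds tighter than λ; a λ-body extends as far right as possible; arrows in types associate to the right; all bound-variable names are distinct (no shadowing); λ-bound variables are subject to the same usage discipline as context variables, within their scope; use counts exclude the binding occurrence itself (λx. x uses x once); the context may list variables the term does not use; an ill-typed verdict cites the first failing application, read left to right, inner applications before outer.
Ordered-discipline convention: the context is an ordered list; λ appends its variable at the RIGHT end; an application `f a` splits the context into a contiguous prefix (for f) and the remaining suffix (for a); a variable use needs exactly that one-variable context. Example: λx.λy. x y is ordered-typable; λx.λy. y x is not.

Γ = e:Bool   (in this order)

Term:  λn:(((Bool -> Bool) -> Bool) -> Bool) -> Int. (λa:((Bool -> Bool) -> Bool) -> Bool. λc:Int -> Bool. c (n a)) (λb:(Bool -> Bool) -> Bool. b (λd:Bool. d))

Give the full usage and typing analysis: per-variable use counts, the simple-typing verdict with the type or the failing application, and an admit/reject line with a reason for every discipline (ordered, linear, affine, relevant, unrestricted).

variable uses: e: 0×, n (λ-bound): 1×, a (λ-bound): 1×, c (λ-bound): 1×, b (λ-bound): 1×, d (λ-bound): 1×
use order (left to right): c, n, a, b, d
typing: well-typed at ((((Bool -> Bool) -> Bool) -> Bool) -> Int) -> (Int -> Bool) -> Bool
ordered ✗ (e left unused)
linear ✗ (e left unused)
affine ✓ (at most one use each (e, n, a, c, b, d))
relevant ✗ (e left unused)
unrestricted ✓ (typability at ((((Bool -> Bool) -> Bool) -> Bool) -> Int) -> (Int -> Bool) -> Bool is all that's needed)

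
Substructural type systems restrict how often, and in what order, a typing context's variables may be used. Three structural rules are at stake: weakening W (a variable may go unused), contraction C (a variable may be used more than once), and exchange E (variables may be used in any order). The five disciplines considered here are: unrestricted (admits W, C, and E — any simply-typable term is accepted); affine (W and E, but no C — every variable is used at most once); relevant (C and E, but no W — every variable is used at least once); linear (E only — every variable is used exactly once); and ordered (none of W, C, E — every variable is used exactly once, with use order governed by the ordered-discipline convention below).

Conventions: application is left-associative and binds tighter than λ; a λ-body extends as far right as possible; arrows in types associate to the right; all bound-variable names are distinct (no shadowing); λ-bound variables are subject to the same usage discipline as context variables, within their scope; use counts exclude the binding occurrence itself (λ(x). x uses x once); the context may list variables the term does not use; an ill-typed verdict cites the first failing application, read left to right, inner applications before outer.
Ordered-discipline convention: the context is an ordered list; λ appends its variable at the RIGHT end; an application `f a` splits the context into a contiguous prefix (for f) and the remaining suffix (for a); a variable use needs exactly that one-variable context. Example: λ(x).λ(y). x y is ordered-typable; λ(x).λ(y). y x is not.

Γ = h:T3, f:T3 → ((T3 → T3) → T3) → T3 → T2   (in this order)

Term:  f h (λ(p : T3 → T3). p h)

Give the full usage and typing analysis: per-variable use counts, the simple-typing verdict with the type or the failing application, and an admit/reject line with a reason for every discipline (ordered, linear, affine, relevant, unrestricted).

use counts: h: 2×; f: 1×; p (λ-bound): 1×
left-to-right use order: f, h, p, h
typing: well-typed at T3 → T2
ordered: ✗, h ×2 used more than once (contraction)
linear: ✗, h ×2 used more than once (contraction)
affine: ✗, h ×2 used more than once (contraction)
relevant: ✓, none of h, f, p goes unused
unrestricted: ✓, typability at T3 → T2 is all that's needed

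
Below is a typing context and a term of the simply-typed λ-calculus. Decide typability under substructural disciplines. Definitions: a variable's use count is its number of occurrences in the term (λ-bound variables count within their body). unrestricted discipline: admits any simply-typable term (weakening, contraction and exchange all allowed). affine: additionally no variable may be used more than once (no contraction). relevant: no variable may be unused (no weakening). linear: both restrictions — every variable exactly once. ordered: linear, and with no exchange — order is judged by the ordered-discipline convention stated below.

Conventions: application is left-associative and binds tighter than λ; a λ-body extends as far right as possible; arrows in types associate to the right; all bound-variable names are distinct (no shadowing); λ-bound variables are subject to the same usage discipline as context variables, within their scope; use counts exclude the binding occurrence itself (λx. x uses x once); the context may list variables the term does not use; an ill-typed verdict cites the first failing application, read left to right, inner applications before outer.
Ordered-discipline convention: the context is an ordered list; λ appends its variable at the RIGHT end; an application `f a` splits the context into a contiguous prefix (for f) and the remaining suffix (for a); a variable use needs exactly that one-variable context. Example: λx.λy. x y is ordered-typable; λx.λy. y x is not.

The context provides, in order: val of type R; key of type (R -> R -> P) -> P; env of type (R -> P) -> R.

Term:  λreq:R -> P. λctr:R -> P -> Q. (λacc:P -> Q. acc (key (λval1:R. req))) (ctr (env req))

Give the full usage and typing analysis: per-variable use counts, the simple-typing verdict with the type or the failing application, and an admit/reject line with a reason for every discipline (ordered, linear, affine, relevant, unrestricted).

variable uses: val: 0×, key: 1×, env: 1×, req (λ-bound): 2×, ctr (λ-bound): 1×, acc (λ-bound): 1×, val1 (λ-bound): 0×
left-to-right use order: acc, key, req, ctr, env, req
typing: the term checks, with type (R -> P) -> (R -> P -> Q) -> Q
ordered: ✗, needs contraction — req ×2; needs weakening: val, val1 unused
linear: ✗, needs contraction — req ×2; needs weakening: val, val1 unused
affine: ✗, needs contraction — req ×2
relevant: ✗, needs weakening: val, val1 unused
unrestricted: ✓, typability at (R -> P) -> (R -> P -> Q) -> Q is all that's needed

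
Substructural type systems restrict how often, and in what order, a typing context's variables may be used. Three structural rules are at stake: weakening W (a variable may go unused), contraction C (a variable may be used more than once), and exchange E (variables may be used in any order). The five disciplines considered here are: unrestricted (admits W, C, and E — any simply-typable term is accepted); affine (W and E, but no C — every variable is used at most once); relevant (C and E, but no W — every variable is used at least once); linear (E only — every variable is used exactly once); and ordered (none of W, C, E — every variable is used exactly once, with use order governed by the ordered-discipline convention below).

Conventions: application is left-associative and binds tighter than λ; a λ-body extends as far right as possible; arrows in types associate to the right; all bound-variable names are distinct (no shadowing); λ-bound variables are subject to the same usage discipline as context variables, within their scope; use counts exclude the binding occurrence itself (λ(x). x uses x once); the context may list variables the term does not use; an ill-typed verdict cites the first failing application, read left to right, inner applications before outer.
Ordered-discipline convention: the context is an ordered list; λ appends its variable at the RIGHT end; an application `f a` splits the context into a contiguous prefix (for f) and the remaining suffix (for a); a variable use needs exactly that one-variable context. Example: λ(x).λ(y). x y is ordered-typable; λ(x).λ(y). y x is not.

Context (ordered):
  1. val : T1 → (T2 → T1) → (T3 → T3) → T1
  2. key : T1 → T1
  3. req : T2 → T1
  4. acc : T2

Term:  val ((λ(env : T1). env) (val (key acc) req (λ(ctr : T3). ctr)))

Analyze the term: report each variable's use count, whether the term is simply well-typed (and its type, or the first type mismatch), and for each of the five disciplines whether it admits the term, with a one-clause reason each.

counts: val ×2; key ×1; req ×1; acc ×1; env [bound] ×1; ctr [bound] ×1
use order (left to right): val, env, val, key, acc, req, ctr
typing: ill-typed: argument of type T2 where T1 is required
ordered: ✗, fails simple typing
linear: ✗, a type mismatch blocks all five
affine: ✗, the type mismatch rejects it
relevant: ✗, not simply typable
unrestricted: ✗, fails simple typing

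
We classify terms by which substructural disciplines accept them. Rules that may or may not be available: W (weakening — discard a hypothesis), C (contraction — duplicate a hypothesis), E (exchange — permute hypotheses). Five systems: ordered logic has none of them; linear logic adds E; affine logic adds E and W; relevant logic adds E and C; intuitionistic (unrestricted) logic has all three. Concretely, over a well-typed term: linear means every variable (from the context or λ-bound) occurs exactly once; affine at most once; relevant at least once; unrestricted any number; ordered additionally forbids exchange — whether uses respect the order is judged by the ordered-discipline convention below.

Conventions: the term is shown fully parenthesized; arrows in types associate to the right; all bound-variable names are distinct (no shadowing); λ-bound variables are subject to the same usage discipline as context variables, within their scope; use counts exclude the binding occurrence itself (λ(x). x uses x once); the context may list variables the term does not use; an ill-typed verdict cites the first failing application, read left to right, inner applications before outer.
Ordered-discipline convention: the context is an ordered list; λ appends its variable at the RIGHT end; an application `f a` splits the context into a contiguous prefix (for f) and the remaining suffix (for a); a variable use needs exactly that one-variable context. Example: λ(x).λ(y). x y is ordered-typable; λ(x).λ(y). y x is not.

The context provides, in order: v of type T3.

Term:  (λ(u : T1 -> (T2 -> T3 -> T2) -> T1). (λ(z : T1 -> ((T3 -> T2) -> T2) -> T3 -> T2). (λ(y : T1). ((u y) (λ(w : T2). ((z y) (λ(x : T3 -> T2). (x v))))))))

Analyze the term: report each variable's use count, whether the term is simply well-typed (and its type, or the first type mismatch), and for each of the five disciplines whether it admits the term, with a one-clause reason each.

use counts: v: 1; u [bound]: 1; z [bound]: 1; y [bound]: 2; w [bound]: 0; x [bound]: 1
order of uses: u, y, z, y, x, v
typing: the term checks, with type (T1 -> (T2 -> T3 -> T2) -> T1) -> (T1 -> ((T3 -> T2) -> T2) -> T3 -> T2) -> T1 -> T1
ordered: ✗, y ×2 used more than once (contraction); unused: w — weakening required
linear: ✗, y ×2 used more than once (contraction); unused: w — weakening required
affine: ✗, y ×2 used more than once (contraction)
relevant: ✗, unused: w — weakening required
unrestricted: ✓, well-typed at (T1 -> (T2 -> T3 -> T2) -> T1) -> (T1 -> ((T3 -> T2) -> T2) -> T3 -> T2) -> T1 -> T1; no restrictions here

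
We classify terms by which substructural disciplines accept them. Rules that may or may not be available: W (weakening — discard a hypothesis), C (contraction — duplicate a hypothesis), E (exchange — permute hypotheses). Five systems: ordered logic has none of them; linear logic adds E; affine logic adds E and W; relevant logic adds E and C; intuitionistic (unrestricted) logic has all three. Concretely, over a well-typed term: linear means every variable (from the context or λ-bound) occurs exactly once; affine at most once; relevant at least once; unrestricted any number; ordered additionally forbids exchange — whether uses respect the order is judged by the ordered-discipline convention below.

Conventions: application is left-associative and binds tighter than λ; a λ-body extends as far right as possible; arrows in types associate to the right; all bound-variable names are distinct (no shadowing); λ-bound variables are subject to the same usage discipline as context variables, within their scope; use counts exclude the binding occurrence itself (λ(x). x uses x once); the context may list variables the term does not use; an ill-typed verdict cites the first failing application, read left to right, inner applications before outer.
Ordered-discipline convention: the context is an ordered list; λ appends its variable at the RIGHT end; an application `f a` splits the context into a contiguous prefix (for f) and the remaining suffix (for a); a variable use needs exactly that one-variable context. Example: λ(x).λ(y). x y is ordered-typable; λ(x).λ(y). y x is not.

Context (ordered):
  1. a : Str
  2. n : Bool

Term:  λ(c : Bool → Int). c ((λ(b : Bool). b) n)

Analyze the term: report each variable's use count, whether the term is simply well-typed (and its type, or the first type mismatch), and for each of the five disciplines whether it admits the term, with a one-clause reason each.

use counts: a: 0; n: 1; c [bound]: 1; b [bound]: 1
use order (left to right): c, b, n
typing: well-typed at (Bool → Int) → Int
ordered: ✗ — a never used (weakening)
linear: ✗ — a never used (weakening)
affine: ✓ — none of a, n, c, b used more than once
relevant: ✗ — a never used (weakening)
unrestricted: ✓ — type-checks ((Bool → Int) → Int) and nothing is barred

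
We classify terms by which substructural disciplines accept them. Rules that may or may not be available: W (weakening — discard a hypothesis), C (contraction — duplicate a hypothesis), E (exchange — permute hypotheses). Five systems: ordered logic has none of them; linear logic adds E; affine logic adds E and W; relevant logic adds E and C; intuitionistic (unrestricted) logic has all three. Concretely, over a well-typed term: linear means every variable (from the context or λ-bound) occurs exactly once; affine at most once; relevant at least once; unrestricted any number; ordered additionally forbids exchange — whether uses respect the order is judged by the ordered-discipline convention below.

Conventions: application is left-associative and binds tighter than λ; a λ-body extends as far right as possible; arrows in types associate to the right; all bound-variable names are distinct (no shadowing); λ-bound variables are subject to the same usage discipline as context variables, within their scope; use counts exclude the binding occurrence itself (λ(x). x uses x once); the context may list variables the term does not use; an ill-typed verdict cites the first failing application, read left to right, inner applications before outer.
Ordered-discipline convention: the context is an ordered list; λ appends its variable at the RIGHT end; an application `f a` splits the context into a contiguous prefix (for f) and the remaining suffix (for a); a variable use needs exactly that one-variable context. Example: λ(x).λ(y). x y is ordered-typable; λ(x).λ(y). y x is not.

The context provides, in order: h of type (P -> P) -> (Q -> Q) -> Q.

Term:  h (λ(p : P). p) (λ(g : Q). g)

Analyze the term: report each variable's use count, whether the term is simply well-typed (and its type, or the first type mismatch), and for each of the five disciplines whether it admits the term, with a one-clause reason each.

variable uses: h ×1; p (λ-bound) ×1; g (λ-bound) ×1
use order (left to right): h, p, g
typing: the term checks, with type Q
ordered: ✓ — one use each (h, p, g); ordered split holds
linear: ✓ — each of h, p, g used exactly once
affine: ✓ — none of h, p, g used more than once
relevant: ✓ — h, p, g: all used, weakening unneeded
unrestricted: ✓ — well-typed at Q; no restrictions here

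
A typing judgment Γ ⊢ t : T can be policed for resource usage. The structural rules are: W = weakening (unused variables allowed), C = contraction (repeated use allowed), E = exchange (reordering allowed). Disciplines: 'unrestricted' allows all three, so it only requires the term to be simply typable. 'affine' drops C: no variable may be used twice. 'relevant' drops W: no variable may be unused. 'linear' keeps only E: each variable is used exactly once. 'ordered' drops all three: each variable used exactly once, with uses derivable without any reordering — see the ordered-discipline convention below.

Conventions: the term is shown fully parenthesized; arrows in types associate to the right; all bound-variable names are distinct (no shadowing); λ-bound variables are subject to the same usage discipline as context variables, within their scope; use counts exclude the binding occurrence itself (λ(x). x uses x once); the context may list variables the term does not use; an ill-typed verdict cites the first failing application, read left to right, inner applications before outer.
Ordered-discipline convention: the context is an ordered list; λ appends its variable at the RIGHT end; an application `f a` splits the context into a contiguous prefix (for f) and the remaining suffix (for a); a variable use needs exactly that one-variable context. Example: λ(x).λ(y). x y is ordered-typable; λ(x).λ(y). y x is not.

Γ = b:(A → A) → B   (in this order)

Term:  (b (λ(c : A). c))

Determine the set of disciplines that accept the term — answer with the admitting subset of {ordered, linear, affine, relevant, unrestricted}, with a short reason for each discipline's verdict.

admitting disciplines: ordered, linear, affine, relevant, unrestricted
counts: b ×1; c [bound] ×1
uses in reading order: b, c
typing: well-typed — term : B
ordered: ✓, one use each (b, c); ordered split holds
linear: ✓, exactly-once usage across b, c
affine: ✓, none of b, c used more than once
relevant: ✓, b, c: all used, weakening unneeded
unrestricted: ✓, typability at B is all that's needed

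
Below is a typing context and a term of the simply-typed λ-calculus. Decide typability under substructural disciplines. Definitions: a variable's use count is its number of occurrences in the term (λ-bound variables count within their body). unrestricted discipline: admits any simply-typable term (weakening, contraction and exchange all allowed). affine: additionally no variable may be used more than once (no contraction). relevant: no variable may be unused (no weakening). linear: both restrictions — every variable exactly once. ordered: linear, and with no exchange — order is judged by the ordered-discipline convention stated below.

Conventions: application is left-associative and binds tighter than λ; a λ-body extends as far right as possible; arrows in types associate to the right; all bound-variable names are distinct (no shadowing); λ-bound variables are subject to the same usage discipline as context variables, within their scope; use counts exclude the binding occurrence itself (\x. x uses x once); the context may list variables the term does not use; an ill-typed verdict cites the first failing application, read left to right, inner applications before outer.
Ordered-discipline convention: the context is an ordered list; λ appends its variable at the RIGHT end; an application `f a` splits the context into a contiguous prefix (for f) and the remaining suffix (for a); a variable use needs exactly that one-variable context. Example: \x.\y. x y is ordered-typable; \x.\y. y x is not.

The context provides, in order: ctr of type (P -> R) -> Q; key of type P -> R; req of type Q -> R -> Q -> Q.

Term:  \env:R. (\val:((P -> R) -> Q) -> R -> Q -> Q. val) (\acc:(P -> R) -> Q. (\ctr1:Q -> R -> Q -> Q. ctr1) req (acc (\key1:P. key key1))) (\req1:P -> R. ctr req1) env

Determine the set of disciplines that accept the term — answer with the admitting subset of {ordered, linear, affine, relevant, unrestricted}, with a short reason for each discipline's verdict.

accepted by: linear, affine, relevant, unrestricted
variable uses: ctr=1, key=1, req=1, env (bound)=1, val (bound)=1, acc (bound)=1, ctr1 (bound)=1, key1 (bound)=1, req1 (bound)=1
left-to-right use order: val, ctr1, req, acc, key, key1, ctr, req1, env
typing: well-typed — term : R -> Q -> Q
ordered ✗ (use order val, ctr1, req, acc, key, key1, ctr, req1, env needs exchange)
linear ✓ (each of ctr, key, req, env, val, acc, ctr1, key1, req1 used exactly once)
affine ✓ (none of ctr, key, req, env, val, acc, ctr1, key1, req1 used more than once)
relevant ✓ (ctr, key, req, env, val, acc, ctr1, key1, req1: all used, weakening unneeded)
unrestricted ✓ (typability at R -> Q -> Q is all that's needed)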